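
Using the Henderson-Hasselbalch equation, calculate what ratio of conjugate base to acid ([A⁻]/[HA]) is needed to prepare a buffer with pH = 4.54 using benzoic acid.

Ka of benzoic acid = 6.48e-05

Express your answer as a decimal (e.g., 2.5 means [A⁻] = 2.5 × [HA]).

pKa = -log(6.48e-05) = 4.1884. pH = pKa + log([A⁻]/[HA]), so log([A⁻]/[HA]) = pH − pKa = 4.54 − 4.1884 = 0.3516. [A⁻]/[HA] = 10^(0.3516) = 2.25

[A⁻]/[HA] = 2.25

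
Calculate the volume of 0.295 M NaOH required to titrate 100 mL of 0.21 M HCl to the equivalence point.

At equivalence: moles acid = moles base. moles HCl = 0.21 × 100/1000 = 0.021 mol. V_base = moles / 0.295 × 1000 = 71.2 mL.

V_{base} = 71.2 mL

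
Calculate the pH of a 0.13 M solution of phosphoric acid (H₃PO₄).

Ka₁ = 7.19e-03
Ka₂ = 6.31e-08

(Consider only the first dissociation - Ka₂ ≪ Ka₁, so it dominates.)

First dissociation dominates. From Ka₁ = [H⁺][HA⁻]/[H₂A], x² + Ka₁·x − Ka₁·C = 0 with C = 0.13 M and Ka₁ = 7.19e-03. Solving: [H⁺] = (−Ka₁ + √(Ka₁² + 4·Ka₁·C)) / 2 = 2.7189e-02 M. pH = -log(2.7189e-02) = 1.57.

pH = 1.57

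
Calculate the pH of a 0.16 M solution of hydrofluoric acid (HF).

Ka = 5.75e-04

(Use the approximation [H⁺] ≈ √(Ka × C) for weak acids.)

[H⁺] = √(Ka × C) = √(5.75e-04 × 0.16) = 9.5917e-03. pH = -log(9.5917e-03)

pH = 2.02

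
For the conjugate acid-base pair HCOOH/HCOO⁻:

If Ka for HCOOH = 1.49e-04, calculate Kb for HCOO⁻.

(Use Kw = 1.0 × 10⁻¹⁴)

For a conjugate pair Ka × Kb = Kw, so Kb = Kw/Ka = 1.0 × 10⁻¹⁴ / 1.49e-04 = 6.71e-11.

K_b = 6.71e-11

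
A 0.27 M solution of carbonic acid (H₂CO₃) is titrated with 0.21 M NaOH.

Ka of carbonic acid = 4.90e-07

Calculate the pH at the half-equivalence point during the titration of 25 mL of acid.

At half-equivalence [HA] = [A⁻], so Henderson-Hasselbalch gives pH = pKa = -log(4.90e-07) = 6.31.

pH = pKa = 6.31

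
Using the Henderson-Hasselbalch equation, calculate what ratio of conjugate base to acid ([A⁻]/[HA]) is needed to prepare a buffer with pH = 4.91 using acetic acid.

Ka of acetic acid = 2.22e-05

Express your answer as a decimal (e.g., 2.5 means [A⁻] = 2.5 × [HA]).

pKa = -log(2.22e-05) = 4.6536. pH = pKa + log([A⁻]/[HA]), so log([A⁻]/[HA]) = pH − pKa = 4.91 − 4.6536 = 0.2564. [A⁻]/[HA] = 10^(0.2564) = 1.80

[A⁻]/[HA] = 1.80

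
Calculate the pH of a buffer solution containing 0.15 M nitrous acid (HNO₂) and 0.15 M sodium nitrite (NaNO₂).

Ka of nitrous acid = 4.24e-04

pKa = -log(4.24e-04) = 3.37. pH = pKa + log([A⁻]/[HA]) = 3.37 + log(0.15/0.15)

pH = 3.37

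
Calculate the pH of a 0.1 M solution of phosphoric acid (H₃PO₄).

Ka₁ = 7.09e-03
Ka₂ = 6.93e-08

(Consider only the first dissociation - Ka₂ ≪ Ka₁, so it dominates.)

First dissociation dominates. From Ka₁ = [H⁺][HA⁻]/[H₂A], x² + Ka₁·x − Ka₁·C = 0 with C = 0.1 M and Ka₁ = 7.09e-03. Solving: [H⁺] = (−Ka₁ + √(Ka₁² + 4·Ka₁·C)) / 2 = 2.3317e-02 M. pH = -log(2.3317e-02) = 1.63.

pH = 1.63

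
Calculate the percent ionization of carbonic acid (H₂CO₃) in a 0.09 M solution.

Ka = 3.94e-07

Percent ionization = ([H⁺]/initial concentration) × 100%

Using Ka equilibrium: x² + Ka×x - Ka×C = 0. Solving: [H⁺] = 1.8811e-04. Percent = (1.8811e-04/0.09) × 100

Percent ionization = 0.209%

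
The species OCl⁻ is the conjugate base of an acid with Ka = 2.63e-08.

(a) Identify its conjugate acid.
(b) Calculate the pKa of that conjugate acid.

(a) The conjugate acid is formed by adding one H⁺ to OCl⁻, giving HOCl. (b) pKa = -log(Ka) = -log(2.63e-08) = 7.58.

Conjugate acid: HOCl; pK_a = 7.58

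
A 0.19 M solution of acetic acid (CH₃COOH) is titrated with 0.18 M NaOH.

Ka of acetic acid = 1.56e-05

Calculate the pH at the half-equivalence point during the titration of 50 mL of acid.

At half-equivalence [HA] = [A⁻], so Henderson-Hasselbalch gives pH = pKa = -log(1.56e-05) = 4.81.

pH = pKa = 4.81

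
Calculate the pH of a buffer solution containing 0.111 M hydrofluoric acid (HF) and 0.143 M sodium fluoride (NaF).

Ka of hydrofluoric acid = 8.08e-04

pKa = -log(8.08e-04) = 3.09. pH = pKa + log([A⁻]/[HA]) = 3.09 + log(0.143/0.111)

pH = 3.20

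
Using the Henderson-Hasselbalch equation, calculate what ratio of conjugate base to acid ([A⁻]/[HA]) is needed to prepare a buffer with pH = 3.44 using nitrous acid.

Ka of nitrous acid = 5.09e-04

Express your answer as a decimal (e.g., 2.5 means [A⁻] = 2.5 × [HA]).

pKa = -log(5.09e-04) = 3.2933. pH = pKa + log([A⁻]/[HA]), so log([A⁻]/[HA]) = pH − pKa = 3.44 − 3.2933 = 0.1467. [A⁻]/[HA] = 10^(0.1467) = 1.40

[A⁻]/[HA] = 1.40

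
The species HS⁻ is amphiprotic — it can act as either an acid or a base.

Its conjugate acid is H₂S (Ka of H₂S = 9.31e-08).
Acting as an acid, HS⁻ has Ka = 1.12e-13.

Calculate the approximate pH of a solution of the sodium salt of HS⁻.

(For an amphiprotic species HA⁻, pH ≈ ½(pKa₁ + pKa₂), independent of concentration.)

pKa₁ = -log(9.31e-08) = 7.03; pKa₂ = -log(1.12e-13) = 12.95. For an amphiprotic species, pH ≈ ½(pKa₁ + pKa₂) = ½(7.03 + 12.95) = 9.99.

pH = 9.99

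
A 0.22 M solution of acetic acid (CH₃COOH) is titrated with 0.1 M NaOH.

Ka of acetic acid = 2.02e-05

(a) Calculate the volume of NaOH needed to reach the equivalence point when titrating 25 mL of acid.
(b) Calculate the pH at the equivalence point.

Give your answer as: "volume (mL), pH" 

moles acid = 0.22 × 25/1000 = 0.0055 mol; V_base = moles/0.1 × 1000 = 55.0 mL. At equivalence only the conjugate base is present: [A⁻] = 0.0055/0.080 = 6.8750e-02 M. Kb = Kw/Ka = 4.95e-10; [OH⁻] = √(Kb × [A⁻]) = 5.8339e-06; pOH = 5.23; pH = 14 - pOH = 8.77.

V = 55.0 mL, pH = 8.77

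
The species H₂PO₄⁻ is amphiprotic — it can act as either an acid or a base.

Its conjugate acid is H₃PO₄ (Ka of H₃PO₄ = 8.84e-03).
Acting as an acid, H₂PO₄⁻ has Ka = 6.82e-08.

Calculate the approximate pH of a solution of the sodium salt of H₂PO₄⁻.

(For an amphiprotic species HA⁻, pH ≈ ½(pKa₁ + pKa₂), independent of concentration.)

pKa₁ = -log(8.84e-03) = 2.05; pKa₂ = -log(6.82e-08) = 7.17. For an amphiprotic species, pH ≈ ½(pKa₁ + pKa₂) = ½(2.05 + 7.17) = 4.61.

pH = 4.61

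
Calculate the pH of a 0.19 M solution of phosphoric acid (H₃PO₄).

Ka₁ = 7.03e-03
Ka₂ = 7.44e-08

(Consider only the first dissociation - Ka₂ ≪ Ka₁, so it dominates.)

First dissociation dominates. From Ka₁ = [H⁺][HA⁻]/[H₂A], x² + Ka₁·x − Ka₁·C = 0 with C = 0.19 M and Ka₁ = 7.03e-03. Solving: [H⁺] = (−Ka₁ + √(Ka₁² + 4·Ka₁·C)) / 2 = 3.3201e-02 M. pH = -log(3.3201e-02) = 1.48.

pH = 1.48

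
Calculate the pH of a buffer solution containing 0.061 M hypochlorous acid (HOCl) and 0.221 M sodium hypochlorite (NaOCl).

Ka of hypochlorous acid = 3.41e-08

pKa = -log(3.41e-08) = 7.47. pH = pKa + log([A⁻]/[HA]) = 7.47 + log(0.221/0.061)

pH = 8.03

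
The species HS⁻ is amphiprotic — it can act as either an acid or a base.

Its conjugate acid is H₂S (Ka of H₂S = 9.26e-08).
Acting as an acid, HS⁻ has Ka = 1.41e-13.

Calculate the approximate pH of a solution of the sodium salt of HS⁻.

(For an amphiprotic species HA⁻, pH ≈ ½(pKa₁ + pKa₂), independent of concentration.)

pKa₁ = -log(9.26e-08) = 7.03; pKa₂ = -log(1.41e-13) = 12.85. For an amphiprotic species, pH ≈ ½(pKa₁ + pKa₂) = ½(7.03 + 12.85) = 9.94.

pH = 9.94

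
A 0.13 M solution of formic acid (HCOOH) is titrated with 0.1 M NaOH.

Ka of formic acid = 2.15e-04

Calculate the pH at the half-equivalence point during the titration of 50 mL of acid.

At half-equivalence [HA] = [A⁻], so Henderson-Hasselbalch gives pH = pKa = -log(2.15e-04) = 3.67.

pH = pKa = 3.67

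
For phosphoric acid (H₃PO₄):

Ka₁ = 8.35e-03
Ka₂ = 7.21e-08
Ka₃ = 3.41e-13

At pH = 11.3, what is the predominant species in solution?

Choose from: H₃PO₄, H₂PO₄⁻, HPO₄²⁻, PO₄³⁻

pKa₁ = 2.08, pKa₂ = 7.14, pKa₃ = 12.47. For a polyprotic acid the predominant species crosses at each pKa: below pKa_n the protonated form dominates, above it the deprotonated form does. At pH = 11.3, the predominant species is HPO₄²⁻.

HPO₄²⁻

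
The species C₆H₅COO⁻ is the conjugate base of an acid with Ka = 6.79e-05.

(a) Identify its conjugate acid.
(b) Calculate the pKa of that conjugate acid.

(a) The conjugate acid is formed by adding one H⁺ to C₆H₅COO⁻, giving C₆H₅COOH. (b) pKa = -log(Ka) = -log(6.79e-05) = 4.17.

Conjugate acid: C₆H₅COOH; pK_a = 4.17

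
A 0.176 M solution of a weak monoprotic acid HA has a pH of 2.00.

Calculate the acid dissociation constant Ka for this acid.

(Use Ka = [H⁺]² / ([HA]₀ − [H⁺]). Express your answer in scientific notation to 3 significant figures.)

[H⁺] = 10^(−pH) = 10^(−2.00) = 1.000e-02 M. For HA ⇌ H⁺ + A⁻, Ka = [H⁺][A⁻]/[HA] = [H⁺]² / ([HA]₀ − [H⁺]) = (1.000e-02)² / (0.176 − 1.000e-02) = 6.02e-04.

K_a = 6.02e-04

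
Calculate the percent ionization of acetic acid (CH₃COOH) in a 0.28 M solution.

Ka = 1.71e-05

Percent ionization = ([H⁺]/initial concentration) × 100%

Using Ka equilibrium: x² + Ka×x - Ka×C = 0. Solving: [H⁺] = 2.1796e-03. Percent = (2.1796e-03/0.28) × 100

Percent ionization = 0.778%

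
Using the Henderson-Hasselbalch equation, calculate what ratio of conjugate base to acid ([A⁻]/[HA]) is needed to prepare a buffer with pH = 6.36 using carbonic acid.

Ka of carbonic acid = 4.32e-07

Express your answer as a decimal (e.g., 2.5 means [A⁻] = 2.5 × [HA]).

pKa = -log(4.32e-07) = 6.3645. pH = pKa + log([A⁻]/[HA]), so log([A⁻]/[HA]) = pH − pKa = 6.36 − 6.3645 = -0.0045. [A⁻]/[HA] = 10^(-0.0045) = 0.990

[A⁻]/[HA] = 0.990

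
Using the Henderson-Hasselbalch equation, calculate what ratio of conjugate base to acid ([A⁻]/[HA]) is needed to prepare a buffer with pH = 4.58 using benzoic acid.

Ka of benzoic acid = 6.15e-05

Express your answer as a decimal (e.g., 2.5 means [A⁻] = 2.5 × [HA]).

pKa = -log(6.15e-05) = 4.2111. pH = pKa + log([A⁻]/[HA]), so log([A⁻]/[HA]) = pH − pKa = 4.58 − 4.2111 = 0.3689. [A⁻]/[HA] = 10^(0.3689) = 2.34

[A⁻]/[HA] = 2.34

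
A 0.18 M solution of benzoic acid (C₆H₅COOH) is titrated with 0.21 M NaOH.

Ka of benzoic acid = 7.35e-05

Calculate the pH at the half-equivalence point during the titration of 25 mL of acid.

At half-equivalence [HA] = [A⁻], so Henderson-Hasselbalch gives pH = pKa = -log(7.35e-05) = 4.13.

pH = pKa = 4.13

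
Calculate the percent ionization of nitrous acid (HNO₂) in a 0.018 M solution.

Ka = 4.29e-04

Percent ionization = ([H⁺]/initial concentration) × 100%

Using Ka equilibrium: x² + Ka×x - Ka×C = 0. Solving: [H⁺] = 2.5726e-03. Percent = (2.5726e-03/0.018) × 100

Percent ionization = 14.3%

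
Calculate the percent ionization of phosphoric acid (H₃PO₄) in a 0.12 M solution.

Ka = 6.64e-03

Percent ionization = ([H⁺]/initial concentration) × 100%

Using Ka equilibrium: x² + Ka×x - Ka×C = 0. Solving: [H⁺] = 2.5102e-02. Percent = (2.5102e-02/0.12) × 100

Percent ionization = 20.9%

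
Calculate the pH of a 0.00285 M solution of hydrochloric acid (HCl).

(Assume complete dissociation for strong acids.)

[H⁺] = 0.00285 M for strong acid. pH = -log[H⁺] = -log(0.00285)

pH = 2.55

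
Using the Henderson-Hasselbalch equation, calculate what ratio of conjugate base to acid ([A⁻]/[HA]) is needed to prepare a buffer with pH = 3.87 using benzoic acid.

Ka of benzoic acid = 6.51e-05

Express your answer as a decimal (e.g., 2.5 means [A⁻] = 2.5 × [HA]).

pKa = -log(6.51e-05) = 4.1864. pH = pKa + log([A⁻]/[HA]), so log([A⁻]/[HA]) = pH − pKa = 3.87 − 4.1864 = -0.3164. [A⁻]/[HA] = 10^(-0.3164) = 0.483

[A⁻]/[HA] = 0.483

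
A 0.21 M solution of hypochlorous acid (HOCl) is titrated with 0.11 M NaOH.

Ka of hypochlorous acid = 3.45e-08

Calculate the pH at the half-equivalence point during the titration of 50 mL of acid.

At half-equivalence [HA] = [A⁻], so Henderson-Hasselbalch gives pH = pKa = -log(3.45e-08) = 7.46.

pH = pKa = 7.46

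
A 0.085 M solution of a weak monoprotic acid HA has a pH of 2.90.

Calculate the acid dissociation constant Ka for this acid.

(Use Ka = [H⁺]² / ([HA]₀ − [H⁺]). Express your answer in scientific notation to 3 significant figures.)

[H⁺] = 10^(−pH) = 10^(−2.90) = 1.259e-03 M. For HA ⇌ H⁺ + A⁻, Ka = [H⁺][A⁻]/[HA] = [H⁺]² / ([HA]₀ − [H⁺]) = (1.259e-03)² / (0.085 − 1.259e-03) = 1.89e-05.

K_a = 1.89e-05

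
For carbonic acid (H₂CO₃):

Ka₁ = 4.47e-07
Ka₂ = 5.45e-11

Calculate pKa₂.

pKa₂ = -log(Ka₂) = -log(5.45e-11) = 10.26.

pK_{a2} = 10.26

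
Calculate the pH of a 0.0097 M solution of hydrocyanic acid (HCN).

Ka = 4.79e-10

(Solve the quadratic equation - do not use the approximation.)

x² + Ka×x - Ka×C = 0. Using quadratic formula: [H⁺] = 2.1553e-06

pH = 5.67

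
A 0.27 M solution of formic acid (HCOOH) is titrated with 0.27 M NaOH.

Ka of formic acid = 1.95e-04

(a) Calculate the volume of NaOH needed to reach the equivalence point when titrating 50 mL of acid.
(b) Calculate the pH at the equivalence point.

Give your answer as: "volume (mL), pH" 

moles acid = 0.27 × 50/1000 = 0.0135 mol; V_base = moles/0.27 × 1000 = 50.0 mL. At equivalence only the conjugate base is present: [A⁻] = 0.0135/0.100 = 1.3500e-01 M. Kb = Kw/Ka = 5.13e-11; [OH⁻] = √(Kb × [A⁻]) = 2.6312e-06; pOH = 5.58; pH = 14 - pOH = 8.42.

V = 50.0 mL, pH = 8.42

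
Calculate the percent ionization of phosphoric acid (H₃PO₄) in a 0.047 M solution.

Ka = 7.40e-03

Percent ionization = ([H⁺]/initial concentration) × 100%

Using Ka equilibrium: x² + Ka×x - Ka×C = 0. Solving: [H⁺] = 1.5313e-02. Percent = (1.5313e-02/0.047) × 100

Percent ionization = 32.6%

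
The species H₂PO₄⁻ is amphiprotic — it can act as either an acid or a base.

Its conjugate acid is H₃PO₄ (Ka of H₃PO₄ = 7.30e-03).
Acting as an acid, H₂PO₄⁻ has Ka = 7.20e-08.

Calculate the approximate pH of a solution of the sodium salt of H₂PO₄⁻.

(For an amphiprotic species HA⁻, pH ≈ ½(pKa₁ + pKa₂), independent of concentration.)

pKa₁ = -log(7.30e-03) = 2.14; pKa₂ = -log(7.20e-08) = 7.14. For an amphiprotic species, pH ≈ ½(pKa₁ + pKa₂) = ½(2.14 + 7.14) = 4.64.

pH = 4.64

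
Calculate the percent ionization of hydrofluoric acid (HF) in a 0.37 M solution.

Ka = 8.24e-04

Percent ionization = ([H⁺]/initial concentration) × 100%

Using Ka equilibrium: x² + Ka×x - Ka×C = 0. Solving: [H⁺] = 1.7054e-02. Percent = (1.7054e-02/0.37) × 100

Percent ionization = 4.61%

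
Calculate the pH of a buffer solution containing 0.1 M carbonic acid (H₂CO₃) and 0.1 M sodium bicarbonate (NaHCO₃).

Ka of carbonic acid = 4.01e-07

pKa = -log(4.01e-07) = 6.40. pH = pKa + log([A⁻]/[HA]) = 6.40 + log(0.1/0.1)

pH = 6.40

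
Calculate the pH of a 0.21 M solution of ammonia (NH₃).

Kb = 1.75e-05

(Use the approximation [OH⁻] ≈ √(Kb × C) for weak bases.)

[OH⁻] = √(Kb × C) = √(1.75e-05 × 0.21) = 1.9170e-03. pOH = 2.72, pH = 14 - pOH

pH = 11.28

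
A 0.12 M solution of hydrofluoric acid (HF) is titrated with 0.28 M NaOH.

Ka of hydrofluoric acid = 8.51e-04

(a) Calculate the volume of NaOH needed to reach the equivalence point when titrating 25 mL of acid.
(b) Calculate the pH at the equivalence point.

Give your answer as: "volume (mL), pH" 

moles acid = 0.12 × 25/1000 = 0.003 mol; V_base = moles/0.28 × 1000 = 10.7 mL. At equivalence only the conjugate base is present: [A⁻] = 0.003/0.036 = 8.4000e-02 M. Kb = Kw/Ka = 1.18e-11; [OH⁻] = √(Kb × [A⁻]) = 9.9352e-07; pOH = 6.00; pH = 14 - pOH = 8.00.

V = 10.7 mL, pH = 8.00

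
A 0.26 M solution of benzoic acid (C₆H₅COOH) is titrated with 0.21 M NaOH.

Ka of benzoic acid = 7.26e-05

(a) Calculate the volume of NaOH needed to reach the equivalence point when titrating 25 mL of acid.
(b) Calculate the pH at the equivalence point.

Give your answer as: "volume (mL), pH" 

moles acid = 0.26 × 25/1000 = 0.0065 mol; V_base = moles/0.21 × 1000 = 31.0 mL. At equivalence only the conjugate base is present: [A⁻] = 0.0065/0.056 = 1.1617e-01 M. Kb = Kw/Ka = 1.38e-10; [OH⁻] = √(Kb × [A⁻]) = 4.0002e-06; pOH = 5.40; pH = 14 - pOH = 8.60.

V = 31.0 mL, pH = 8.60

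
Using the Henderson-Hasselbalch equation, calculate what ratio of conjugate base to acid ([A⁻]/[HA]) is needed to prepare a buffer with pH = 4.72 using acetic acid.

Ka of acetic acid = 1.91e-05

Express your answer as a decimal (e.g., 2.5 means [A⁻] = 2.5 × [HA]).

pKa = -log(1.91e-05) = 4.7190. pH = pKa + log([A⁻]/[HA]), so log([A⁻]/[HA]) = pH − pKa = 4.72 − 4.7190 = 0.0010. [A⁻]/[HA] = 10^(0.0010) = 1.00

[A⁻]/[HA] = 1.00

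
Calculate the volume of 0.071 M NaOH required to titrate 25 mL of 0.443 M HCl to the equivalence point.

At equivalence: moles acid = moles base. moles HCl = 0.443 × 25/1000 = 0.01107 mol. V_base = moles / 0.071 × 1000 = 156.0 mL.

V_{base} = 156.0 mL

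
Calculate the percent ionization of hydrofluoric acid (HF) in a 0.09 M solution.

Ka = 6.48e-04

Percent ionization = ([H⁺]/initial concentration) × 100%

Using Ka equilibrium: x² + Ka×x - Ka×C = 0. Solving: [H⁺] = 7.3196e-03. Percent = (7.3196e-03/0.09) × 100

Percent ionization = 8.13%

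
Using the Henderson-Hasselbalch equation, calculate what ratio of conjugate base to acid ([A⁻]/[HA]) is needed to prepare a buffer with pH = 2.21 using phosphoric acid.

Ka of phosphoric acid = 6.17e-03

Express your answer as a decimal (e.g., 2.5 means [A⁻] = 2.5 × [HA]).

pKa = -log(6.17e-03) = 2.2097. pH = pKa + log([A⁻]/[HA]), so log([A⁻]/[HA]) = pH − pKa = 2.21 − 2.2097 = 0.0003. [A⁻]/[HA] = 10^(0.0003) = 1.00

[A⁻]/[HA] = 1.00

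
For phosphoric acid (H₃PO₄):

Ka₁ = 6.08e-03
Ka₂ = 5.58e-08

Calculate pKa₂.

pKa₂ = -log(Ka₂) = -log(5.58e-08) = 7.25.

pK_{a2} = 7.25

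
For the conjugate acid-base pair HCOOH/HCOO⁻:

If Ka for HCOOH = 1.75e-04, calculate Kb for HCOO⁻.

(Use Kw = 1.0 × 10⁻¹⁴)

For a conjugate pair Ka × Kb = Kw, so Kb = Kw/Ka = 1.0 × 10⁻¹⁴ / 1.75e-04 = 5.71e-11.

K_b = 5.71e-11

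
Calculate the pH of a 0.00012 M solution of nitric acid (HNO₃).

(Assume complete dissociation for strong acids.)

[H⁺] = 0.00012 M for strong acid. pH = -log[H⁺] = -log(0.00012)

pH = 3.92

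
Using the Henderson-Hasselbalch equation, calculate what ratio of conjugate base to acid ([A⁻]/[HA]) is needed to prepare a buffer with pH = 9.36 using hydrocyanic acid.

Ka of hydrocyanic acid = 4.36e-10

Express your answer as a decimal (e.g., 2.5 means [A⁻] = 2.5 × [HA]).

pKa = -log(4.36e-10) = 9.3605. pH = pKa + log([A⁻]/[HA]), so log([A⁻]/[HA]) = pH − pKa = 9.36 − 9.3605 = -0.0005. [A⁻]/[HA] = 10^(-0.0005) = 0.999

[A⁻]/[HA] = 0.999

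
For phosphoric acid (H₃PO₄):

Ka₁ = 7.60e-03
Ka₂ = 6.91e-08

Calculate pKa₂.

pKa₂ = -log(Ka₂) = -log(6.91e-08) = 7.16.

pK_{a2} = 7.16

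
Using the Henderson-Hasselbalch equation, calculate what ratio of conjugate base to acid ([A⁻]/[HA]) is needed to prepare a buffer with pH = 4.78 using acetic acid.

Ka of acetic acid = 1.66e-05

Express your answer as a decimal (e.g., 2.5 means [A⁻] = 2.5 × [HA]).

pKa = -log(1.66e-05) = 4.7799. pH = pKa + log([A⁻]/[HA]), so log([A⁻]/[HA]) = pH − pKa = 4.78 − 4.7799 = 0.0001. [A⁻]/[HA] = 10^(0.0001) = 1.00

[A⁻]/[HA] = 1.00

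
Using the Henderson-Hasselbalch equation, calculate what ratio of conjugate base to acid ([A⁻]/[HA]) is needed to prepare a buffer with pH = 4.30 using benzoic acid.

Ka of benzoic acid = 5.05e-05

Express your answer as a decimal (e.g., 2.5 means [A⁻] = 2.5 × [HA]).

pKa = -log(5.05e-05) = 4.2967. pH = pKa + log([A⁻]/[HA]), so log([A⁻]/[HA]) = pH − pKa = 4.30 − 4.2967 = 0.0033. [A⁻]/[HA] = 10^(0.0033) = 1.01

[A⁻]/[HA] = 1.01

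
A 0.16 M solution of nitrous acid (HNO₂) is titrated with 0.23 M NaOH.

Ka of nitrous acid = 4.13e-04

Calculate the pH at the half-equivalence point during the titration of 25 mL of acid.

At half-equivalence [HA] = [A⁻], so Henderson-Hasselbalch gives pH = pKa = -log(4.13e-04) = 3.38.

pH = pKa = 3.38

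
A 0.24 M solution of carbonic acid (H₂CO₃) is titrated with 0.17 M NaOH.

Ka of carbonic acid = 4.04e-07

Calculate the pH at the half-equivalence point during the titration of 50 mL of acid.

At half-equivalence [HA] = [A⁻], so Henderson-Hasselbalch gives pH = pKa = -log(4.04e-07) = 6.39.

pH = pKa = 6.39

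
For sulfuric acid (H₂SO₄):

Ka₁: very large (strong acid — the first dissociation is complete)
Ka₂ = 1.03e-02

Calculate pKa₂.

pKa₂ = -log(Ka₂) = -log(1.03e-02) = 1.99.

pK_{a2} = 1.99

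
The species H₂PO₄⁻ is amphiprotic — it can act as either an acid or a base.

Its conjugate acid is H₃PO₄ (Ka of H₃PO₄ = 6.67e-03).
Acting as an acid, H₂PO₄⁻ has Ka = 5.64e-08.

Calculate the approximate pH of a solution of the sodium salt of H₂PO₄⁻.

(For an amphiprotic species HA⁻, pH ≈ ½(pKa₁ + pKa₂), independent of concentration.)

pKa₁ = -log(6.67e-03) = 2.18; pKa₂ = -log(5.64e-08) = 7.25. For an amphiprotic species, pH ≈ ½(pKa₁ + pKa₂) = ½(2.18 + 7.25) = 4.71.

pH = 4.71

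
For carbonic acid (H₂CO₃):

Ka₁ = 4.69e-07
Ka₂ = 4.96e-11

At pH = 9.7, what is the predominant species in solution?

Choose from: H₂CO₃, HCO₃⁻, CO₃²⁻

pKa₁ = 6.33, pKa₂ = 10.30. For a polyprotic acid the predominant species crosses at each pKa: below pKa_n the protonated form dominates, above it the deprotonated form does. At pH = 9.7, the predominant species is HCO₃⁻.

HCO₃⁻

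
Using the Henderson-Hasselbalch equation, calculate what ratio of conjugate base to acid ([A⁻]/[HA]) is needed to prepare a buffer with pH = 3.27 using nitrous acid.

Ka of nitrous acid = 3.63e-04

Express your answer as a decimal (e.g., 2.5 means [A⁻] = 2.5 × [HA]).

pKa = -log(3.63e-04) = 3.4401. pH = pKa + log([A⁻]/[HA]), so log([A⁻]/[HA]) = pH − pKa = 3.27 − 3.4401 = -0.1701. [A⁻]/[HA] = 10^(-0.1701) = 0.676

[A⁻]/[HA] = 0.676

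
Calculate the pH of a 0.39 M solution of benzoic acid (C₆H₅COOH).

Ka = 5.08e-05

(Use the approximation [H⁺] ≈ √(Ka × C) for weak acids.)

[H⁺] = √(Ka × C) = √(5.08e-05 × 0.39) = 4.4511e-03. pH = -log(4.4511e-03)

pH = 2.35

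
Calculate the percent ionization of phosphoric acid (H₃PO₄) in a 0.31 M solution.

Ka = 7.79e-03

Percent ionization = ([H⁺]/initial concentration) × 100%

Using Ka equilibrium: x² + Ka×x - Ka×C = 0. Solving: [H⁺] = 4.5401e-02. Percent = (4.5401e-02/0.31) × 100

Percent ionization = 14.6%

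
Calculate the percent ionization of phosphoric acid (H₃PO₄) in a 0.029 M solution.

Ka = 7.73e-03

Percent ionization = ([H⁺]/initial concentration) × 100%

Using Ka equilibrium: x² + Ka×x - Ka×C = 0. Solving: [H⁺] = 1.1598e-02. Percent = (1.1598e-02/0.029) × 100

Percent ionization = 40%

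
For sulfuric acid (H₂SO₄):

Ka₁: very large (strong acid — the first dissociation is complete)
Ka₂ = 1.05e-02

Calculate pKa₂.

pKa₂ = -log(Ka₂) = -log(1.05e-02) = 1.98.

pK_{a2} = 1.98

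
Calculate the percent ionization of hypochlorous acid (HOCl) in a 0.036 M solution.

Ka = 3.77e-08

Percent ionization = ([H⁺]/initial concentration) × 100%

Using Ka equilibrium: x² + Ka×x - Ka×C = 0. Solving: [H⁺] = 3.6821e-05. Percent = (3.6821e-05/0.036) × 100

Percent ionization = 0.102%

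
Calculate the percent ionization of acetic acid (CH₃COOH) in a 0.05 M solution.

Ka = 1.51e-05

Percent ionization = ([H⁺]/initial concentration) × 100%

Using Ka equilibrium: x² + Ka×x - Ka×C = 0. Solving: [H⁺] = 8.6139e-04. Percent = (8.6139e-04/0.05) × 100

Percent ionization = 1.72%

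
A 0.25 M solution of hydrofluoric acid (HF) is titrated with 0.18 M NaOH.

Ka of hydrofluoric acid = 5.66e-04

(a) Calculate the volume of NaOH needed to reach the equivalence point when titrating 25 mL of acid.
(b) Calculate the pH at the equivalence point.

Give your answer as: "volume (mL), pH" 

moles acid = 0.25 × 25/1000 = 0.00625 mol; V_base = moles/0.18 × 1000 = 34.7 mL. At equivalence only the conjugate base is present: [A⁻] = 0.00625/0.060 = 1.0465e-01 M. Kb = Kw/Ka = 1.77e-11; [OH⁻] = √(Kb × [A⁻]) = 1.3598e-06; pOH = 5.87; pH = 14 - pOH = 8.13.

V = 34.7 mL, pH = 8.13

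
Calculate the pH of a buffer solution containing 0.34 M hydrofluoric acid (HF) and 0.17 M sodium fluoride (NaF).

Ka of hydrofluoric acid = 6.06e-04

pKa = -log(6.06e-04) = 3.22. pH = pKa + log([A⁻]/[HA]) = 3.22 + log(0.17/0.34)

pH = 2.92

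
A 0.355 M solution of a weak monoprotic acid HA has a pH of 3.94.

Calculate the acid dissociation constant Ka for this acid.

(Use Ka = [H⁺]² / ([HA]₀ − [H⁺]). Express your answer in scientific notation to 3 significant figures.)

[H⁺] = 10^(−pH) = 10^(−3.94) = 1.148e-04 M. For HA ⇌ H⁺ + A⁻, Ka = [H⁺][A⁻]/[HA] = [H⁺]² / ([HA]₀ − [H⁺]) = (1.148e-04)² / (0.355 − 1.148e-04) = 3.71e-08.

K_a = 3.71e-08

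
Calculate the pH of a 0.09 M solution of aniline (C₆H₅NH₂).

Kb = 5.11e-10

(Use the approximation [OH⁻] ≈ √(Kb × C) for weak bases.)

[OH⁻] = √(Kb × C) = √(5.11e-10 × 0.09) = 6.7816e-06. pOH = 5.17, pH = 14 - pOH

pH = 8.83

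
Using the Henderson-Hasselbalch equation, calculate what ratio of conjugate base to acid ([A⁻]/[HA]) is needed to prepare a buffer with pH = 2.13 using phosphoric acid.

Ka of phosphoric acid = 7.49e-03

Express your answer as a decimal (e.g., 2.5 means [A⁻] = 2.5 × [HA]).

pKa = -log(7.49e-03) = 2.1255. pH = pKa + log([A⁻]/[HA]), so log([A⁻]/[HA]) = pH − pKa = 2.13 − 2.1255 = 0.0045. [A⁻]/[HA] = 10^(0.0045) = 1.01

[A⁻]/[HA] = 1.01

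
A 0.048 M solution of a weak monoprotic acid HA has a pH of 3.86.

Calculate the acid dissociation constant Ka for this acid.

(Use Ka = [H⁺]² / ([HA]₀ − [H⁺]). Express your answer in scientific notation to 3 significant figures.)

[H⁺] = 10^(−pH) = 10^(−3.86) = 1.380e-04 M. For HA ⇌ H⁺ + A⁻, Ka = [H⁺][A⁻]/[HA] = [H⁺]² / ([HA]₀ − [H⁺]) = (1.380e-04)² / (0.048 − 1.380e-04) = 3.98e-07.

K_a = 3.98e-07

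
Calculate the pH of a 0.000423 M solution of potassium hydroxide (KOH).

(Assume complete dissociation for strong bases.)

[OH⁻] = 0.000423 M for strong base. pOH = -log[OH⁻] = 3.37, pH = 14 - pOH

pH = 10.63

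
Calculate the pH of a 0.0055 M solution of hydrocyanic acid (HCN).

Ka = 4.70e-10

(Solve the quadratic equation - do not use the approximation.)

x² + Ka×x - Ka×C = 0. Using quadratic formula: [H⁺] = 1.6076e-06

pH = 5.79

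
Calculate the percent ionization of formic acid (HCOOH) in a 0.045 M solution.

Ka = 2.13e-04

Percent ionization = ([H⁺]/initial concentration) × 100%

Using Ka equilibrium: x² + Ka×x - Ka×C = 0. Solving: [H⁺] = 2.9913e-03. Percent = (2.9913e-03/0.045) × 100

Percent ionization = 6.65%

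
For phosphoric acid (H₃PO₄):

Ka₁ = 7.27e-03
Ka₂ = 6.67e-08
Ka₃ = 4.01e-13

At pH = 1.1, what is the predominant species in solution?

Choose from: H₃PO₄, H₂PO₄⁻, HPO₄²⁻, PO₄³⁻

pKa₁ = 2.14, pKa₂ = 7.18, pKa₃ = 12.40. For a polyprotic acid the predominant species crosses at each pKa: below pKa_n the protonated form dominates, above it the deprotonated form does. At pH = 1.1, the predominant species is H₃PO₄.

H₃PO₄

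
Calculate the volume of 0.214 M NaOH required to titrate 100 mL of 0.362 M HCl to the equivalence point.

At equivalence: moles acid = moles base. moles HCl = 0.362 × 100/1000 = 0.0362 mol. V_base = moles / 0.214 × 1000 = 169.2 mL.

V_{base} = 169.2 mL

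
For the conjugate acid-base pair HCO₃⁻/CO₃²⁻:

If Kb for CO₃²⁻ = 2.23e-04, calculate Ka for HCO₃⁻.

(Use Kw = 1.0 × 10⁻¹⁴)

For a conjugate pair Ka × Kb = Kw, so Ka = Kw/Kb = 1.0 × 10⁻¹⁴ / 2.23e-04 = 4.48e-11.

K_a = 4.48e-11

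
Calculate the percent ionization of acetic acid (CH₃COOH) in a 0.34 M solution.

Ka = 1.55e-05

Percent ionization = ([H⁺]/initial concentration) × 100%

Using Ka equilibrium: x² + Ka×x - Ka×C = 0. Solving: [H⁺] = 2.2879e-03. Percent = (2.2879e-03/0.34) × 100

Percent ionization = 0.673%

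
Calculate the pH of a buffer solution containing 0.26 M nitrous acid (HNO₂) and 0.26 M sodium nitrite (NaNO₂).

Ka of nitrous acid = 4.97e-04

pKa = -log(4.97e-04) = 3.30. pH = pKa + log([A⁻]/[HA]) = 3.30 + log(0.26/0.26)

pH = 3.30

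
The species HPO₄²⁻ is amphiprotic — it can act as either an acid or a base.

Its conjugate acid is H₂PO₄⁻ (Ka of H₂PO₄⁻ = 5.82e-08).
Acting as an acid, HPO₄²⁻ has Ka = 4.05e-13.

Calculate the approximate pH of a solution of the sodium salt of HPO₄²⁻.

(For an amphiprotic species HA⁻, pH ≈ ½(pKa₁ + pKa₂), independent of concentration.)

pKa₁ = -log(5.82e-08) = 7.24; pKa₂ = -log(4.05e-13) = 12.39. For an amphiprotic species, pH ≈ ½(pKa₁ + pKa₂) = ½(7.24 + 12.39) = 9.81.

pH = 9.81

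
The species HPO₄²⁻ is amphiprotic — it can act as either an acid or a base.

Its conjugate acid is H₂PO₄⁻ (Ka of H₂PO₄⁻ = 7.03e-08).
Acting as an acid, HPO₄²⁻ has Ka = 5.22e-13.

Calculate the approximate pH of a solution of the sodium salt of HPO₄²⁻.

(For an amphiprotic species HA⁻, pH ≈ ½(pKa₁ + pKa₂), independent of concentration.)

pKa₁ = -log(7.03e-08) = 7.15; pKa₂ = -log(5.22e-13) = 12.28. For an amphiprotic species, pH ≈ ½(pKa₁ + pKa₂) = ½(7.15 + 12.28) = 9.72.

pH = 9.72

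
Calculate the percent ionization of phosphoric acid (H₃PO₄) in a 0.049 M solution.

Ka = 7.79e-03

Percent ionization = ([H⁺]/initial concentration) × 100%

Using Ka equilibrium: x² + Ka×x - Ka×C = 0. Solving: [H⁺] = 1.6027e-02. Percent = (1.6027e-02/0.049) × 100

Percent ionization = 32.7%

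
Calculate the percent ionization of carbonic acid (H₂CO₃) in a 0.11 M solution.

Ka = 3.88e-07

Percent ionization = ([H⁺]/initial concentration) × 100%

Using Ka equilibrium: x² + Ka×x - Ka×C = 0. Solving: [H⁺] = 2.0640e-04. Percent = (2.0640e-04/0.11) × 100

Percent ionization = 0.188%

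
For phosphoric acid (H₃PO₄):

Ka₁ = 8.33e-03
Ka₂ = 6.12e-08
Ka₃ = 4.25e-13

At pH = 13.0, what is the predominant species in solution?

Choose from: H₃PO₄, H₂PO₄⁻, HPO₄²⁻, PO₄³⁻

pKa₁ = 2.08, pKa₂ = 7.21, pKa₃ = 12.37. For a polyprotic acid the predominant species crosses at each pKa: below pKa_n the protonated form dominates, above it the deprotonated form does. At pH = 13.0, the predominant species is PO₄³⁻.

PO₄³⁻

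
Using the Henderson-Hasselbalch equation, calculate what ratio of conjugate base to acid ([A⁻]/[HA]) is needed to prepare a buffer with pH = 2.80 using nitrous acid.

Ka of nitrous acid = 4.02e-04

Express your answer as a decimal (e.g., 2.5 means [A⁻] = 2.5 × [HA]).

pKa = -log(4.02e-04) = 3.3958. pH = pKa + log([A⁻]/[HA]), so log([A⁻]/[HA]) = pH − pKa = 2.80 − 3.3958 = -0.5958. [A⁻]/[HA] = 10^(-0.5958) = 0.254

[A⁻]/[HA] = 0.254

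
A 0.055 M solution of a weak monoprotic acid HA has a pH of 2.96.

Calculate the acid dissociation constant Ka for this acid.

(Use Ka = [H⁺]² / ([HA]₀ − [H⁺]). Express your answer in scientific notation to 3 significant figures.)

[H⁺] = 10^(−pH) = 10^(−2.96) = 1.096e-03 M. For HA ⇌ H⁺ + A⁻, Ka = [H⁺][A⁻]/[HA] = [H⁺]² / ([HA]₀ − [H⁺]) = (1.096e-03)² / (0.055 − 1.096e-03) = 2.23e-05.

K_a = 2.23e-05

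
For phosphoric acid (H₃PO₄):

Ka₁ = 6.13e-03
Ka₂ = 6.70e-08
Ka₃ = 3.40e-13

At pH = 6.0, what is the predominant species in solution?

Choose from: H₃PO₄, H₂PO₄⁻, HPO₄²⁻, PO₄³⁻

pKa₁ = 2.21, pKa₂ = 7.17, pKa₃ = 12.47. For a polyprotic acid the predominant species crosses at each pKa: below pKa_n the protonated form dominates, above it the deprotonated form does. At pH = 6.0, the predominant species is H₂PO₄⁻.

H₂PO₄⁻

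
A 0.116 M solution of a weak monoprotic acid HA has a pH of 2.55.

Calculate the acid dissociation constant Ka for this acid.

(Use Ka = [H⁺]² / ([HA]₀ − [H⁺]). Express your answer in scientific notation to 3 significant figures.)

[H⁺] = 10^(−pH) = 10^(−2.55) = 2.818e-03 M. For HA ⇌ H⁺ + A⁻, Ka = [H⁺][A⁻]/[HA] = [H⁺]² / ([HA]₀ − [H⁺]) = (2.818e-03)² / (0.116 − 2.818e-03) = 7.02e-05.

K_a = 7.02e-05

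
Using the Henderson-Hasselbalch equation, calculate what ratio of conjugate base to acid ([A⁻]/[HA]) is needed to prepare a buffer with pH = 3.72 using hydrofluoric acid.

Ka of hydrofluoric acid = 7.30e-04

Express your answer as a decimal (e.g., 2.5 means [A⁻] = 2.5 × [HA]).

pKa = -log(7.30e-04) = 3.1367. pH = pKa + log([A⁻]/[HA]), so log([A⁻]/[HA]) = pH − pKa = 3.72 − 3.1367 = 0.5833. [A⁻]/[HA] = 10^(0.5833) = 3.83

[A⁻]/[HA] = 3.83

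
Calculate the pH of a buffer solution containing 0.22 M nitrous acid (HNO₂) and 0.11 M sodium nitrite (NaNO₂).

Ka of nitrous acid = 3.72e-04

pKa = -log(3.72e-04) = 3.43. pH = pKa + log([A⁻]/[HA]) = 3.43 + log(0.11/0.22)

pH = 3.13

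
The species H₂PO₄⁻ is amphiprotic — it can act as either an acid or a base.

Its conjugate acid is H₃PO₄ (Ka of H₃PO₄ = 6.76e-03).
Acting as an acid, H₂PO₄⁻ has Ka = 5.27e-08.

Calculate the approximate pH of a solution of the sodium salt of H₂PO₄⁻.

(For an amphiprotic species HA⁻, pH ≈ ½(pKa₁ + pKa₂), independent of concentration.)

pKa₁ = -log(6.76e-03) = 2.17; pKa₂ = -log(5.27e-08) = 7.28. For an amphiprotic species, pH ≈ ½(pKa₁ + pKa₂) = ½(2.17 + 7.28) = 4.72.

pH = 4.72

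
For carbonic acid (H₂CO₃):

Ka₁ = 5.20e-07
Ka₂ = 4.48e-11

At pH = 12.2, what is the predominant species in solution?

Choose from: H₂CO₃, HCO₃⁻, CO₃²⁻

pKa₁ = 6.28, pKa₂ = 10.35. For a polyprotic acid the predominant species crosses at each pKa: below pKa_n the protonated form dominates, above it the deprotonated form does. At pH = 12.2, the predominant species is CO₃²⁻.

CO₃²⁻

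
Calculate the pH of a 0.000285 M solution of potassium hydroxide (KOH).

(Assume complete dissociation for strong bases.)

[OH⁻] = 0.000285 M for strong base. pOH = -log[OH⁻] = 3.55, pH = 14 - pOH

pH = 10.45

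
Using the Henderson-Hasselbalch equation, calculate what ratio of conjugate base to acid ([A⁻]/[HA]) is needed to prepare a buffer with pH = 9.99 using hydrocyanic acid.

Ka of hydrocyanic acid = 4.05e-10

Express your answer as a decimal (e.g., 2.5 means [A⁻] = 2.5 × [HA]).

pKa = -log(4.05e-10) = 9.3925. pH = pKa + log([A⁻]/[HA]), so log([A⁻]/[HA]) = pH − pKa = 9.99 − 9.3925 = 0.5975. [A⁻]/[HA] = 10^(0.5975) = 3.96

[A⁻]/[HA] = 3.96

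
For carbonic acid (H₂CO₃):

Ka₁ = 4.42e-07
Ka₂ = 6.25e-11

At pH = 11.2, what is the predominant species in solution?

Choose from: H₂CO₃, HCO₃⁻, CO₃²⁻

pKa₁ = 6.35, pKa₂ = 10.20. For a polyprotic acid the predominant species crosses at each pKa: below pKa_n the protonated form dominates, above it the deprotonated form does. At pH = 11.2, the predominant species is CO₃²⁻.

CO₃²⁻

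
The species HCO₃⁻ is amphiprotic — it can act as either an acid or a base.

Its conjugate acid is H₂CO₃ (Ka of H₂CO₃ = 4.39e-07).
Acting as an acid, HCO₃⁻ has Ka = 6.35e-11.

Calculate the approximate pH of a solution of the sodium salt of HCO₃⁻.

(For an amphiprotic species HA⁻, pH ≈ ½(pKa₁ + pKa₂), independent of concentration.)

pKa₁ = -log(4.39e-07) = 6.36; pKa₂ = -log(6.35e-11) = 10.20. For an amphiprotic species, pH ≈ ½(pKa₁ + pKa₂) = ½(6.36 + 10.20) = 8.28.

pH = 8.28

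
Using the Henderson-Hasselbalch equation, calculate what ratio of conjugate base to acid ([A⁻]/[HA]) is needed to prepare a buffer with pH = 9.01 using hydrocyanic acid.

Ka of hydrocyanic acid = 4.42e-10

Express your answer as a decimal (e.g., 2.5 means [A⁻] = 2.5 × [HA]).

pKa = -log(4.42e-10) = 9.3546. pH = pKa + log([A⁻]/[HA]), so log([A⁻]/[HA]) = pH − pKa = 9.01 − 9.3546 = -0.3446. [A⁻]/[HA] = 10^(-0.3446) = 0.452

[A⁻]/[HA] = 0.452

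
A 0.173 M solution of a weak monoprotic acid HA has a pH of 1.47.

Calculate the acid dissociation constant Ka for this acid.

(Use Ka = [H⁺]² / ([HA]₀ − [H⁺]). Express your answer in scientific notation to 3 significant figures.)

[H⁺] = 10^(−pH) = 10^(−1.47) = 3.388e-02 M. For HA ⇌ H⁺ + A⁻, Ka = [H⁺][A⁻]/[HA] = [H⁺]² / ([HA]₀ − [H⁺]) = (3.388e-02)² / (0.173 − 3.388e-02) = 8.25e-03.

K_a = 8.25e-03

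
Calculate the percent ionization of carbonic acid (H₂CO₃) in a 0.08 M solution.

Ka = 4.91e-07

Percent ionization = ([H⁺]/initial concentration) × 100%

Using Ka equilibrium: x² + Ka×x - Ka×C = 0. Solving: [H⁺] = 1.9795e-04. Percent = (1.9795e-04/0.08) × 100

Percent ionization = 0.247%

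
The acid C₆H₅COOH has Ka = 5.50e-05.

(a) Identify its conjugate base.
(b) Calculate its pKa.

(a) The conjugate base is formed by removing one H⁺ from C₆H₅COOH, giving C₆H₅COO⁻. (b) pKa = -log(Ka) = -log(5.50e-05) = 4.26.

Conjugate base: C₆H₅COO⁻; pK_a = 4.26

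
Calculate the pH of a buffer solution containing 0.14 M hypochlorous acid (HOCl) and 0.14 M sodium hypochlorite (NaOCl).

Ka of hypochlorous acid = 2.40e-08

pKa = -log(2.40e-08) = 7.62. pH = pKa + log([A⁻]/[HA]) = 7.62 + log(0.14/0.14)

pH = 7.62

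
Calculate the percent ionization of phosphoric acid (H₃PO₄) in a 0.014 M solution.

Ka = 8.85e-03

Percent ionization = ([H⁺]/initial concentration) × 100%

Using Ka equilibrium: x² + Ka×x - Ka×C = 0. Solving: [H⁺] = 7.5533e-03. Percent = (7.5533e-03/0.014) × 100

Percent ionization = 54%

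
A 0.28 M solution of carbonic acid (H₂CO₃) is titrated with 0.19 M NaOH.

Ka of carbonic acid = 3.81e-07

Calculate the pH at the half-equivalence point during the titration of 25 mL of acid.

At half-equivalence [HA] = [A⁻], so Henderson-Hasselbalch gives pH = pKa = -log(3.81e-07) = 6.42.

pH = pKa = 6.42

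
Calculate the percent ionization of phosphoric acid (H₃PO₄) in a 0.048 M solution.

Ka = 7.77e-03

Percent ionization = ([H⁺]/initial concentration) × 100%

Using Ka equilibrium: x² + Ka×x - Ka×C = 0. Solving: [H⁺] = 1.5814e-02. Percent = (1.5814e-02/0.048) × 100

Percent ionization = 32.9%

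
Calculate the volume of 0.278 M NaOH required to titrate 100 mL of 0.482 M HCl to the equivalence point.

At equivalence: moles acid = moles base. moles HCl = 0.482 × 100/1000 = 0.0482 mol. V_base = moles / 0.278 × 1000 = 173.4 mL.

V_{base} = 173.4 mL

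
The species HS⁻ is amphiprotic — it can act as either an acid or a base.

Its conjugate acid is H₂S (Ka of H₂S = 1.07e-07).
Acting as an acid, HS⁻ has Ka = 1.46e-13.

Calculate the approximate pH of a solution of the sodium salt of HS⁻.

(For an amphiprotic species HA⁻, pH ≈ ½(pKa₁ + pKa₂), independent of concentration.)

pKa₁ = -log(1.07e-07) = 6.97; pKa₂ = -log(1.46e-13) = 12.84. For an amphiprotic species, pH ≈ ½(pKa₁ + pKa₂) = ½(6.97 + 12.84) = 9.90.

pH = 9.90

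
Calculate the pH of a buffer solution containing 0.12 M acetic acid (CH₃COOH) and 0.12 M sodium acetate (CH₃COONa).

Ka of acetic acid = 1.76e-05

pKa = -log(1.76e-05) = 4.75. pH = pKa + log([A⁻]/[HA]) = 4.75 + log(0.12/0.12)

pH = 4.75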